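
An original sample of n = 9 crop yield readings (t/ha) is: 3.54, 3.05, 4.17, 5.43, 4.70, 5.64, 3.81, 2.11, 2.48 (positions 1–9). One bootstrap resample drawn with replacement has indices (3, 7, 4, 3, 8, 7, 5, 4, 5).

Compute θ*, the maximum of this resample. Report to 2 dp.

Resample values: 4.17, 3.81, 5.43, 4.17, 2.11, 3.81, 4.70, 5.43, 4.70.
Maximum = 5.43

θ* = 5.43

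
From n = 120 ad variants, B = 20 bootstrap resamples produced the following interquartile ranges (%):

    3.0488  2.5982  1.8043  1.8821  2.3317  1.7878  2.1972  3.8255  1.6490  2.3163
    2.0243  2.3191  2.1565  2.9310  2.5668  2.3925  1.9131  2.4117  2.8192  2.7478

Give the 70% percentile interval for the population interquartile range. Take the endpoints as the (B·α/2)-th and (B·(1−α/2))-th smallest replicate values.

Sorted replicates: 1.6490, 1.7878, 1.8043, 1.8821, 1.9131, 2.0243, 2.1565, 2.1972, 2.3163, 2.3191, 2.3317, 2.3925, 2.4117, 2.5668, 2.5982, 2.7478, 2.8192, 2.9310, 3.0488, 3.8255
α = 0.30; lower rank = 20 × 0.150 = 3; upper rank = 20 × 0.850 = 17.
The 3rd smallest replicate is 1.8043; the 17th is 2.8192.

(1.8043, 2.8192)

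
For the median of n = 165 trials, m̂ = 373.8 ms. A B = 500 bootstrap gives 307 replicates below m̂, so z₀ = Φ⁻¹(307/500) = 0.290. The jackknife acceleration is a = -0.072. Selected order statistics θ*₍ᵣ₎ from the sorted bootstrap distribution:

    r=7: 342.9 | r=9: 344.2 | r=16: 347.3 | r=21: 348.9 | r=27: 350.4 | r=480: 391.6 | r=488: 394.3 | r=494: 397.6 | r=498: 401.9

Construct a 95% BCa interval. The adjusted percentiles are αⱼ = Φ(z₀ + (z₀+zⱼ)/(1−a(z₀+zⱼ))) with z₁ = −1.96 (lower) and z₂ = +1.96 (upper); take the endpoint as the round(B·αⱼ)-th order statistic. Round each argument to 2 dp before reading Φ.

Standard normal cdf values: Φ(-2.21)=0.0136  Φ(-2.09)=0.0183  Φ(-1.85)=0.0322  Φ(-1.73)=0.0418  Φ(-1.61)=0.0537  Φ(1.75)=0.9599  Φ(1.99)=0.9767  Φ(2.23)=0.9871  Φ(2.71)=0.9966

Lower: z₀ + z₁ = 0.290 + (-1.960) = -1.670; 1 − a(z₀+z₁) = 1 − (-0.072)(-1.670) = 0.8798; argument = 0.290 + (-1.670)/0.8798 = -1.6082 → -1.61.
α₁ = Φ(-1.61) = 0.0537; rank = round(500 × 0.0537) = 27; θ*₍27₎ = 350.4.
Upper: z₀ + z₂ = 2.250; 1 − a(z₀+z₂) = 1.1620; argument = 2.2263 → 2.23; α₂ = 0.9871; rank = 494; θ*₍494₎ = 397.6.

(350.4, 397.6)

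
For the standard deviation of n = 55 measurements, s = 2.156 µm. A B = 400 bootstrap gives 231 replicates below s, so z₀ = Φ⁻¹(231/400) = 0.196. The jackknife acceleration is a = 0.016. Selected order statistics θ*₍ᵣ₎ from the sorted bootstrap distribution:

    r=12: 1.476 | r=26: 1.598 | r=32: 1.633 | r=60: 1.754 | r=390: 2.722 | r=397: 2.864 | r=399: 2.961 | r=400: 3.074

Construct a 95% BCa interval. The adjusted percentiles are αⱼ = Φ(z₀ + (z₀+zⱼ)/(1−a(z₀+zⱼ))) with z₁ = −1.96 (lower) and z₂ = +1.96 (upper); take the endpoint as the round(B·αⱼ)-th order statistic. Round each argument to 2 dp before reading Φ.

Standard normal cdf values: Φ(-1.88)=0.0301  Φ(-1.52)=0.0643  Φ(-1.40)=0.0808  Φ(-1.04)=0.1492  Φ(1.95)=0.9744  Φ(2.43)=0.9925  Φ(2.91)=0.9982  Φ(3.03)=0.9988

(1.598, 2.864)

Lower: z₀ + z₁ = 0.196 + (-1.960) = -1.764; 1 − a(z₀+z₁) = 1 − (0.016)(-1.764) = 1.0282; argument = 0.196 + (-1.764)/1.0282 = -1.5196 → -1.52.
α₁ = Φ(-1.52) = 0.0643; rank = round(400 × 0.0643) = 26; θ*₍26₎ = 1.598.
Upper: z₀ + z₂ = 2.156; 1 − a(z₀+z₂) = 0.9655; argument = 2.4290 → 2.43; α₂ = 0.9925; rank = 397; θ*₍397₎ = 2.864.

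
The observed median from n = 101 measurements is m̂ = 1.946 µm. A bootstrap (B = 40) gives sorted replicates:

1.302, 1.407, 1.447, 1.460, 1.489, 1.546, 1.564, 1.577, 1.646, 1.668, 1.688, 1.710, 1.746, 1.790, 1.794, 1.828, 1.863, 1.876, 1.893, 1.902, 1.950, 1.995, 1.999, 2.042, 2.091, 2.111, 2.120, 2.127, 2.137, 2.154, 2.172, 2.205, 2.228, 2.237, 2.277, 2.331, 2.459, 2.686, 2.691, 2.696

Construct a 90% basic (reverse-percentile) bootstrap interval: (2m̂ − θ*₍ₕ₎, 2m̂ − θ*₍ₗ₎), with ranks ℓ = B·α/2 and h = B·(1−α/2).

(1.206, 2.485)

Percentile endpoints at ranks 2 and 38: θ*₍2₎ = 1.407, θ*₍38₎ = 2.686.
Basic interval reflects these around m̂:
  lower = 2 × 1.946 − 2.686 = 1.206
  upper = 2 × 1.946 − 1.407 = 2.485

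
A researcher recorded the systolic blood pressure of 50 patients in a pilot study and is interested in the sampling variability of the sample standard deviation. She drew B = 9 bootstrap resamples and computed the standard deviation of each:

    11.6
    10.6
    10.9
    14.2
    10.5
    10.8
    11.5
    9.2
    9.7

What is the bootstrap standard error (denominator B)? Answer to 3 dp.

Bootstrap SE is the standard deviation of the 9 replicate standard deviations.
Mean of replicates: (11.6 + 10.6 + 10.9 + 14.2 + 10.5 + 10.8 + 11.5 + 9.2 + 9.7) / 9 = 99.0000 / 9 = 11.0000
Sum of squared deviations: (+0.6000)² + (−0.4000)² + (−0.1000)² + (+3.2000)² + (−0.5000)² + (−0.2000)² + (+0.5000)² + (−1.8000)² + (−1.3000)² = 16.2400
Variance = 16.2400 / 9 = 1.8044
SE* = √1.8044

SE* = 1.343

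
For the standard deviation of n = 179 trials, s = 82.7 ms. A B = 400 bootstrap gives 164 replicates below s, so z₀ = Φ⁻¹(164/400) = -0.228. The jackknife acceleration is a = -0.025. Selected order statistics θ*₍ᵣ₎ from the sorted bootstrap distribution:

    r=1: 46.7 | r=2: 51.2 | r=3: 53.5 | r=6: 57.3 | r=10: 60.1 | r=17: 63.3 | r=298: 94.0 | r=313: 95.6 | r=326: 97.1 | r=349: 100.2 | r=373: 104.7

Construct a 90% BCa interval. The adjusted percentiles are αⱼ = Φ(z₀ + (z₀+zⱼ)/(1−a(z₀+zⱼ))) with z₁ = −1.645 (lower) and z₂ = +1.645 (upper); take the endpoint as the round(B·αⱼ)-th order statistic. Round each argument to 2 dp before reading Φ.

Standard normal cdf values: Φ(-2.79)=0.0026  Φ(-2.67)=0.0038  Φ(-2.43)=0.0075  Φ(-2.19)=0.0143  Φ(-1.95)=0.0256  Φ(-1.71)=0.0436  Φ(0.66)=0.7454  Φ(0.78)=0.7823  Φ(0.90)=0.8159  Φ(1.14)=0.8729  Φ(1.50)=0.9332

(57.3, 100.2)

Lower: z₀ + z₁ = -0.228 + (-1.645) = -1.873; 1 − a(z₀+z₁) = 1 − (-0.025)(-1.873) = 0.9532; argument = -0.228 + (-1.873)/0.9532 = -2.1930 → -2.19.
α₁ = Φ(-2.19) = 0.0143; rank = round(400 × 0.0143) = 6; θ*₍6₎ = 57.3.
Upper: z₀ + z₂ = 1.417; 1 − a(z₀+z₂) = 1.0354; argument = 1.1405 → 1.14; α₂ = 0.8729; rank = 349; θ*₍349₎ = 100.2.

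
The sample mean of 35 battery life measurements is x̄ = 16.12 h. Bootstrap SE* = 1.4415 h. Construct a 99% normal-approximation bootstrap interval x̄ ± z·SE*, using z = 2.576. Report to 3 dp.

Margin = 2.576 × 1.4415 = 3.7133
Interval: 16.12 ± 3.7133

(12.407, 19.833)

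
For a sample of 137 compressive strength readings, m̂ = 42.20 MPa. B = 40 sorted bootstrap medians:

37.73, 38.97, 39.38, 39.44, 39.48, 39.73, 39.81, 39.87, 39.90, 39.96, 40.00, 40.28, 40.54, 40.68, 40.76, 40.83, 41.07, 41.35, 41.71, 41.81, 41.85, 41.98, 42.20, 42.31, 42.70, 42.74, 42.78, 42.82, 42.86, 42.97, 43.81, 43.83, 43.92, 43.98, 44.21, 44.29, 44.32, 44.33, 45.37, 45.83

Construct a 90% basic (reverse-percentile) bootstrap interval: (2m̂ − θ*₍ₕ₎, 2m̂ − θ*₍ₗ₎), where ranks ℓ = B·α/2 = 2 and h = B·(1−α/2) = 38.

Percentile endpoints at ranks 2 and 38: θ*₍2₎ = 38.97, θ*₍38₎ = 44.33.
Basic interval reflects these around m̂:
  lower = 2 × 42.20 − 44.33 = 40.07
  upper = 2 × 42.20 − 38.97 = 45.43

(40.07, 45.43)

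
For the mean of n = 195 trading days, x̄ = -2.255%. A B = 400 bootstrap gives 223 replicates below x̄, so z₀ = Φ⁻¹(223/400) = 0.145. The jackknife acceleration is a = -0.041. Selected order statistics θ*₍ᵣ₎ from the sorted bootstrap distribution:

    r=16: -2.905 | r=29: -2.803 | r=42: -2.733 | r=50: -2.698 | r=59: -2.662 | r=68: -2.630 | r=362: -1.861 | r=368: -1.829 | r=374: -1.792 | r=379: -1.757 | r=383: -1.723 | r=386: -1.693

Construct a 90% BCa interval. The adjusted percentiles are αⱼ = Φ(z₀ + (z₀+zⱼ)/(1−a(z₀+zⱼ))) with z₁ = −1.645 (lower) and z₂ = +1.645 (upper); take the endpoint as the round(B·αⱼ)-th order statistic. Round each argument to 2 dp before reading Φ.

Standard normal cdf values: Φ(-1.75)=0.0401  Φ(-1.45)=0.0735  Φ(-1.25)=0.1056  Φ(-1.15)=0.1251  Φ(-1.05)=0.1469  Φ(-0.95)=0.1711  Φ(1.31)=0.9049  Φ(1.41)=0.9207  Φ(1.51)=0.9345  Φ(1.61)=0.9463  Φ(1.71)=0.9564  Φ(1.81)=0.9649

Lower: z₀ + z₁ = 0.145 + (-1.645) = -1.500; 1 − a(z₀+z₁) = 1 − (-0.041)(-1.500) = 0.9385; argument = 0.145 + (-1.500)/0.9385 = -1.4533 → -1.45.
α₁ = Φ(-1.45) = 0.0735; rank = round(400 × 0.0735) = 29; θ*₍29₎ = -2.803.
Upper: z₀ + z₂ = 1.790; 1 − a(z₀+z₂) = 1.0734; argument = 1.8126 → 1.81; α₂ = 0.9649; rank = 386; θ*₍386₎ = -1.693.

(-2.803, -1.693)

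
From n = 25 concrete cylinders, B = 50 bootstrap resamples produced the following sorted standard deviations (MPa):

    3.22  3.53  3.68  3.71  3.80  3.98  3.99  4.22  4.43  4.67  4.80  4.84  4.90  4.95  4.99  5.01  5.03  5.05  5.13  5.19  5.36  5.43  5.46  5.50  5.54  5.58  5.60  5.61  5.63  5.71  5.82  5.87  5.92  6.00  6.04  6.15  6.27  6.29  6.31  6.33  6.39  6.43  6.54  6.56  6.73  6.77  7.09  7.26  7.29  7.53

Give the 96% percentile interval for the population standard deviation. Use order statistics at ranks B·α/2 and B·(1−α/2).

(3.22, 7.29)

α = 0.04; lower rank = 50 × 0.020 = 1; upper rank = 50 × 0.980 = 49.
The 1st smallest replicate is 3.22; the 49th is 7.29.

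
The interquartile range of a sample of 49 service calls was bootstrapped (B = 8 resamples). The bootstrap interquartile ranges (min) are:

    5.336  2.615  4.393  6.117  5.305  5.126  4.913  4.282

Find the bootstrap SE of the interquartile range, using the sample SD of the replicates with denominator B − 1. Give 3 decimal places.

SE* = 1.041

Bootstrap SE is the standard deviation of the 8 replicate interquartile ranges.
Mean of replicates: (5.336 + 2.615 + 4.393 + 6.117 + 5.305 + 5.126 + 4.913 + 4.282) / 8 = 38.0870 / 8 = 4.7609
Sum of squared deviations: (+0.5751)² + (−2.1459)² + (−0.3679)² + (+1.3561)² + (+0.5441)² + (+0.3651)² + (+0.1521)² + (−0.4789)² = 7.5918
Variance = 7.5918 / 7 = 1.0845
SE* = √1.0845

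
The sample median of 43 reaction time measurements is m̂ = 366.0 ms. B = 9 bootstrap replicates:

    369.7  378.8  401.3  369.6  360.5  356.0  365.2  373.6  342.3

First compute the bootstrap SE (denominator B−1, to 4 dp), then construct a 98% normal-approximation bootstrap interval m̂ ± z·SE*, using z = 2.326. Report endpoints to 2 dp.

Mean of replicates = 368.5556; sum of squared deviations = 2128.1422; SE* = √(2128.1422/8) = 16.3101
Margin = 2.326 × 16.3101 = 37.937
Interval: 366.0 ± 37.937

(328.06, 403.94)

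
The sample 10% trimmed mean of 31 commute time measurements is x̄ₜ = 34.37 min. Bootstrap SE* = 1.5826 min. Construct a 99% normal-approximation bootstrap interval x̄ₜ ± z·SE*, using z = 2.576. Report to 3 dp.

Margin = 2.576 × 1.5826 = 4.0768
Interval: 34.37 ± 4.0768

(30.293, 38.447)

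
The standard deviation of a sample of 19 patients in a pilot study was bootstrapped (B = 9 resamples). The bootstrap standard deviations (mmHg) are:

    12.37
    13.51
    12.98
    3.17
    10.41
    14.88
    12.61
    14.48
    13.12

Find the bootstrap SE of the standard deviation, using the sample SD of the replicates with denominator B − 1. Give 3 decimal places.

SE* = 3.534

Bootstrap SE is the standard deviation of the 9 replicate standard deviations.
Mean of replicates: (12.37 + 13.51 + 12.98 + 3.17 + 10.41 + 14.88 + 12.61 + 14.48 + 13.12) / 9 = 107.5300 / 9 = 11.9478
Sum of squared deviations: (+0.4222)² + (+1.5622)² + (+1.0322)² + (−8.7778)² + (−1.5378)² + (+2.9322)² + (+0.6622)² + (+2.5322)² + (+1.1722)² = 99.9212
Variance = 99.9212 / 8 = 12.4901
SE* = √12.4901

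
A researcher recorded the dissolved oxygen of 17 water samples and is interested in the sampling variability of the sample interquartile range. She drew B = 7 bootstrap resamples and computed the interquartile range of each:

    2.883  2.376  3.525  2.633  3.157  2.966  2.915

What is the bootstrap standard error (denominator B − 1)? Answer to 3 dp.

Bootstrap SE is the standard deviation of the 7 replicate interquartile ranges.
Mean of replicates: (2.883 + 2.376 + 3.525 + 2.633 + 3.157 + 2.966 + 2.915) / 7 = 20.4550 / 7 = 2.9221
Sum of squared deviations: (−0.0391)² + (−0.5461)² + (+0.6029)² + (−0.2891)² + (+0.2349)² + (+0.0439)² + (−0.0071)² = 0.8040
Variance = 0.8040 / 6 = 0.1340
SE* = √0.1340

SE* = 0.366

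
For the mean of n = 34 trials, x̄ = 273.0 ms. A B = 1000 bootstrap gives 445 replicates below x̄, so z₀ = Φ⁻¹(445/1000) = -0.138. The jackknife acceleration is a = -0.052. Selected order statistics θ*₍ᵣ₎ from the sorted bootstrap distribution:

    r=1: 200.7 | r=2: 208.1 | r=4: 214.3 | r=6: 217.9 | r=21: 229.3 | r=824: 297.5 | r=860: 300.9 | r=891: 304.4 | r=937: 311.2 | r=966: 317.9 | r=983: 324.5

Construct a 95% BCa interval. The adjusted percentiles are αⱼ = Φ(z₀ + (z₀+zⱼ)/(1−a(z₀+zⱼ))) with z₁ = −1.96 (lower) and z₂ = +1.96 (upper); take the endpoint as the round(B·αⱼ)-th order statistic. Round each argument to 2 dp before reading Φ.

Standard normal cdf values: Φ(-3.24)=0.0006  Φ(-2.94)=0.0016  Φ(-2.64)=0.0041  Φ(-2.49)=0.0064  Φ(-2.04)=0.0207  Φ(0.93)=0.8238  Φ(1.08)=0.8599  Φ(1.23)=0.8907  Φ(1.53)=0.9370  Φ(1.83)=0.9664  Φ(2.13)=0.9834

Lower: z₀ + z₁ = -0.138 + (-1.960) = -2.098; 1 − a(z₀+z₁) = 1 − (-0.052)(-2.098) = 0.8909; argument = -0.138 + (-2.098)/0.8909 = -2.4929 → -2.49.
α₁ = Φ(-2.49) = 0.0064; rank = round(1000 × 0.0064) = 6; θ*₍6₎ = 217.9.
Upper: z₀ + z₂ = 1.822; 1 − a(z₀+z₂) = 1.0947; argument = 1.5263 → 1.53; α₂ = 0.9370; rank = 937; θ*₍937₎ = 311.2.

(217.9, 311.2)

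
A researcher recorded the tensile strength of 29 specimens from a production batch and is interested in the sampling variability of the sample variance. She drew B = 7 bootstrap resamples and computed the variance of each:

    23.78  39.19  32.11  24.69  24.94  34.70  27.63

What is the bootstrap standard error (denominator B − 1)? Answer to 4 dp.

Bootstrap SE is the standard deviation of the 7 replicate variances.
Mean of replicates: (23.78 + 39.19 + 32.11 + 24.69 + 24.94 + 34.70 + 27.63) / 7 = 207.04000 / 7 = 29.57714
Sum of squared deviations: (−5.79714)² + (+9.61286)² + (+2.53286)² + (−4.88714)² + (−4.63714)² + (+5.12286)² + (−1.94714)² = 207.85154
Variance = 207.85154 / 6 = 34.64192
SE* = √34.64192

SE* = 5.8857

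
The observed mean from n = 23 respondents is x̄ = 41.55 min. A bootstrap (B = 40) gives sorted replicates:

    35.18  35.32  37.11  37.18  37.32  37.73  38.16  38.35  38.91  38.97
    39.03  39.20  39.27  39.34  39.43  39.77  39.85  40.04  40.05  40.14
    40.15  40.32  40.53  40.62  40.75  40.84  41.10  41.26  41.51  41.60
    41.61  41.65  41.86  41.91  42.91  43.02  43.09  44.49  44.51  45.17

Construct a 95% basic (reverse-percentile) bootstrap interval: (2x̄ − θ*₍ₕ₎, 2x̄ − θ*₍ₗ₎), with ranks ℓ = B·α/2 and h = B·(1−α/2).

(38.59, 47.92)

Percentile endpoints at ranks 1 and 39: θ*₍1₎ = 35.18, θ*₍39₎ = 44.51.
Basic interval reflects these around x̄:
  lower = 2 × 41.55 − 44.51 = 38.59
  upper = 2 × 41.55 − 35.18 = 47.92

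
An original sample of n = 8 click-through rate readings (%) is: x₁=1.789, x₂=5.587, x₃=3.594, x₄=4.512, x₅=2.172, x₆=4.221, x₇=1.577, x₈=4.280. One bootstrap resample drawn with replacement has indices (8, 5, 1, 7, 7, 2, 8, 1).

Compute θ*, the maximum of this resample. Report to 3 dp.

Resample values: 4.280, 2.172, 1.789, 1.577, 1.577, 5.587, 4.280, 1.789.
Maximum = 5.587

θ* = 5.587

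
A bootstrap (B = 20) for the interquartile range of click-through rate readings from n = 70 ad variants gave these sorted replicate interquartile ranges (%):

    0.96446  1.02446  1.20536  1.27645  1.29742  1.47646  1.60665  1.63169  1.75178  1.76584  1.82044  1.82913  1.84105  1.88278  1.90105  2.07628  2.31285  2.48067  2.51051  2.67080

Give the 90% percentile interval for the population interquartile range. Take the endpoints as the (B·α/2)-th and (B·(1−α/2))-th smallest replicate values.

α = 0.10; lower rank = 20 × 0.050 = 1; upper rank = 20 × 0.950 = 19.
The 1st smallest replicate is 0.96446; the 19th is 2.51051.

(0.96446, 2.51051)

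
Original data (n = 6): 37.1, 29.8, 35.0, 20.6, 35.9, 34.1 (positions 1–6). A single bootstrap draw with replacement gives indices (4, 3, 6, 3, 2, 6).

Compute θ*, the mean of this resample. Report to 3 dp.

θ* = 31.433

Resample values: 20.6, 35.0, 34.1, 35.0, 29.8, 34.1.
Mean = (20.6 + 35.0 + 34.1 + 35.0 + 29.8 + 34.1) / 6 = 188.60 / 6 = 31.433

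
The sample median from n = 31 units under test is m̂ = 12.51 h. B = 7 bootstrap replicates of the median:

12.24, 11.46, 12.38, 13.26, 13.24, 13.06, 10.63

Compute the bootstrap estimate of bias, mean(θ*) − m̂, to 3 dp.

mean(θ*) = (12.24 + 11.46 + 12.38 + 13.26 + 13.24 + 13.06 + 10.63) / 7 = 12.3243
bias = 12.3243 − 12.51

bias = −0.186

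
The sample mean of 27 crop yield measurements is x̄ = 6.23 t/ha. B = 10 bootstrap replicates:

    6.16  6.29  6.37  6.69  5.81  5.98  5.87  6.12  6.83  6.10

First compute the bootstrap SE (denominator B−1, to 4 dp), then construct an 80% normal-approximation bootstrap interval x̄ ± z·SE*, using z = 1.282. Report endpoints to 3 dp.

Mean of replicates = 6.2220; sum of squared deviations = 0.9966; SE* = √(0.9966/9) = 0.3328
Margin = 1.282 × 0.3328 = 0.4266
Interval: 6.23 ± 0.4266

(5.803, 6.657)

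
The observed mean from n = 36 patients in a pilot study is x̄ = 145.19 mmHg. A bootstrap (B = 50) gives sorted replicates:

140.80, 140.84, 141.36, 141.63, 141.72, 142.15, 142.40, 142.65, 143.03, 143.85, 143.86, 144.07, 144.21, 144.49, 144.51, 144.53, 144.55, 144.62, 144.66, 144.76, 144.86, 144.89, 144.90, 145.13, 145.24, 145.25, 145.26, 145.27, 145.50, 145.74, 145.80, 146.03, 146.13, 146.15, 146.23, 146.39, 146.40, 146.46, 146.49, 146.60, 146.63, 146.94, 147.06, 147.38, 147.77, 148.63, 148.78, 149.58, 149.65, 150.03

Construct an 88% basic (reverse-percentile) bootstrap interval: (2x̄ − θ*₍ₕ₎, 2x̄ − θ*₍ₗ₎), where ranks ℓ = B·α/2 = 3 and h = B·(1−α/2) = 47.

(141.60, 149.02)

Percentile endpoints at ranks 3 and 47: θ*₍3₎ = 141.36, θ*₍47₎ = 148.78.
Basic interval reflects these around x̄:
  lower = 2 × 145.19 − 148.78 = 141.60
  upper = 2 × 145.19 − 141.36 = 149.02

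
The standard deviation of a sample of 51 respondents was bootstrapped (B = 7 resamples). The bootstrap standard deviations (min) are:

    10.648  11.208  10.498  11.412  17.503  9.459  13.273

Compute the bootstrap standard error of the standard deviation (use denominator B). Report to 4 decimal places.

SE* = 2.4905

Bootstrap SE is the standard deviation of the 7 replicate standard deviations.
Mean of replicates: (10.648 + 11.208 + 10.498 + 11.412 + 17.503 + 9.459 + 13.273) / 7 = 84.00100 / 7 = 12.00014
Sum of squared deviations: (−1.35214)² + (−0.79214)² + (−1.50214)² + (−0.58814)² + (+5.50286)² + (−2.54114)² + (+1.27286)² = 43.41713
Variance = 43.41713 / 7 = 6.20245
SE* = √6.20245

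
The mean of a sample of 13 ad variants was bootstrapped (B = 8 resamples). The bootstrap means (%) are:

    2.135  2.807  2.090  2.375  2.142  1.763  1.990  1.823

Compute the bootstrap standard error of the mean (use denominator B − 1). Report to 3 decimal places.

SE* = 0.331

Bootstrap SE is the standard deviation of the 8 replicate means.
Mean of replicates: (2.135 + 2.807 + 2.090 + 2.375 + 2.142 + 1.763 + 1.990 + 1.823) / 8 = 17.1250 / 8 = 2.1406
Sum of squared deviations: (−0.0056)² + (+0.6664)² + (−0.0506)² + (+0.2344)² + (+0.0014)² + (−0.3776)² + (−0.1506)² + (−0.3176)² = 0.7678
Variance = 0.7678 / 7 = 0.1097
SE* = √0.1097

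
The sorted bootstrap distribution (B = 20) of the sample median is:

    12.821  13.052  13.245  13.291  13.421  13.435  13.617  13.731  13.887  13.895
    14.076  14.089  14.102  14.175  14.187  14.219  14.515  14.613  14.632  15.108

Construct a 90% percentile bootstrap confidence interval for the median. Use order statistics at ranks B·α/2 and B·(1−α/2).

α = 0.10; lower rank = 20 × 0.050 = 1; upper rank = 20 × 0.950 = 19.
The 1st smallest replicate is 12.821; the 19th is 14.632.

(12.821, 14.632)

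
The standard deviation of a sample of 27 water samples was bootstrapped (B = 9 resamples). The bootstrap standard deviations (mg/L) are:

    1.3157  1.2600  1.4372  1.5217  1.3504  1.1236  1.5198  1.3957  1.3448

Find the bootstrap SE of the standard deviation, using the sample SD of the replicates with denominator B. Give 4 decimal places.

SE* = 0.1188

Bootstrap SE is the standard deviation of the 9 replicate standard deviations.
Mean of replicates: (1.3157 + 1.2600 + 1.4372 + 1.5217 + 1.3504 + 1.1236 + 1.5198 + 1.3957 + 1.3448) / 9 = 12.26890 / 9 = 1.36321
Sum of squared deviations: (−0.04751)² + (−0.10321)² + (+0.07399)² + (+0.15849)² + (−0.01281)² + (−0.23961)² + (+0.15659)² + (+0.03249)² + (−0.01841)² = 0.12700
Variance = 0.12700 / 9 = 0.01411
SE* = √0.01411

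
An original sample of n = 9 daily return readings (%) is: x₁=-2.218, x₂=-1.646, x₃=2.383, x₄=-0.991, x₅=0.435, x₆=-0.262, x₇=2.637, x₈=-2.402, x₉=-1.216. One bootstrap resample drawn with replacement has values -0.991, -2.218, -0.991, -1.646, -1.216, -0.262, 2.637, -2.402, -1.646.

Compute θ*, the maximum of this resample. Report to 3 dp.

θ* = 2.637

Maximum = 2.637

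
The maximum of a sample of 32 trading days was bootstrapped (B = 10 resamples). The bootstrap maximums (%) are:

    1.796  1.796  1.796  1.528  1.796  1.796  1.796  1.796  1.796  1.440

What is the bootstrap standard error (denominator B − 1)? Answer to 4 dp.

SE* = 0.1332

Bootstrap SE is the standard deviation of the 10 replicate maximums.
Mean of replicates: (1.796 + 1.796 + 1.796 + 1.528 + 1.796 + 1.796 + 1.796 + 1.796 + 1.796 + 1.440) / 10 = 17.33600 / 10 = 1.73360
Sum of squared deviations: (+0.06240)² + (+0.06240)² + (+0.06240)² + (−0.20560)² + (+0.06240)² + (+0.06240)² + (+0.06240)² + (+0.06240)² + (+0.06240)² + (−0.29360)² = 0.15962
Variance = 0.15962 / 9 = 0.01774
SE* = √0.01774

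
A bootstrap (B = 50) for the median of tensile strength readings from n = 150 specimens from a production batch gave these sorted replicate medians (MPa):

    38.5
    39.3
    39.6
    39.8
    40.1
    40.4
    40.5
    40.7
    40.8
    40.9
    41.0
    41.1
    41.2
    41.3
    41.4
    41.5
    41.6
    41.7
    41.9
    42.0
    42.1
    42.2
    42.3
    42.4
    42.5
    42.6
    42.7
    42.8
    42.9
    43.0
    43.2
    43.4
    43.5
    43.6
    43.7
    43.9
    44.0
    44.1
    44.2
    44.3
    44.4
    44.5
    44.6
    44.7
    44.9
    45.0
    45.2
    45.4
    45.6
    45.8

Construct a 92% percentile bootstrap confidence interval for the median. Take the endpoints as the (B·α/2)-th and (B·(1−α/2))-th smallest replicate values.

α = 0.08; lower rank = 50 × 0.040 = 2; upper rank = 50 × 0.960 = 48.
The 2nd smallest replicate is 39.3; the 48th is 45.4.

(39.3, 45.4)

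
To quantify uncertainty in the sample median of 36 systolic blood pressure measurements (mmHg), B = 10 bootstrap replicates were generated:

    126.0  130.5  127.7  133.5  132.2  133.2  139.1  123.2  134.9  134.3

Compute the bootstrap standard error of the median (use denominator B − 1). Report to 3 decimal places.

SE* = 4.703

Bootstrap SE is the standard deviation of the 10 replicate medians.
Mean of replicates: (126.0 + 130.5 + 127.7 + 133.5 + 132.2 + 133.2 + 139.1 + 123.2 + 134.9 + 134.3) / 10 = 1314.6000 / 10 = 131.4600
Sum of squared deviations: (−5.4600)² + (−0.9600)² + (−3.7600)² + (+2.0400)² + (+0.7400)² + (+1.7400)² + (+7.6400)² + (−8.2600)² + (+3.4400)² + (+2.8400)² = 199.1040
Variance = 199.1040 / 9 = 22.1227
SE* = √22.1227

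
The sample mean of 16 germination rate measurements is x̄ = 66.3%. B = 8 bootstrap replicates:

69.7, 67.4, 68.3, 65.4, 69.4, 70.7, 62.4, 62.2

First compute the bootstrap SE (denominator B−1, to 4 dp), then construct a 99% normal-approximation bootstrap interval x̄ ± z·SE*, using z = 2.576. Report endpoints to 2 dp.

Mean of replicates = 66.9375; sum of squared deviations = 75.3188; SE* = √(75.3188/7) = 3.2802
Margin = 2.576 × 3.2802 = 8.450
Interval: 66.3 ± 8.450

(57.85, 74.75)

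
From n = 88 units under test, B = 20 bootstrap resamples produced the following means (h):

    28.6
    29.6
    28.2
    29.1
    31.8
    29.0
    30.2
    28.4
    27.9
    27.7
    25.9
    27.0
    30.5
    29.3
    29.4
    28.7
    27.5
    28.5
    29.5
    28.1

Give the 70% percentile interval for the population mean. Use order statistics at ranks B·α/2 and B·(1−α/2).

Sorted replicates: 25.9, 27.0, 27.5, 27.7, 27.9, 28.1, 28.2, 28.4, 28.5, 28.6, 28.7, 29.0, 29.1, 29.3, 29.4, 29.5, 29.6, 30.2, 30.5, 31.8
α = 0.30; lower rank = 20 × 0.150 = 3; upper rank = 20 × 0.850 = 17.
The 3rd smallest replicate is 27.5; the 17th is 29.6.

(27.5, 29.6)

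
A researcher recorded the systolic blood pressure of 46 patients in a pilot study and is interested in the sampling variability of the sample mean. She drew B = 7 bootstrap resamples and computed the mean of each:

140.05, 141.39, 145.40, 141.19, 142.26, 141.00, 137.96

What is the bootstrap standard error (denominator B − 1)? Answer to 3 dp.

SE* = 2.257

Bootstrap SE is the standard deviation of the 7 replicate means.
Mean of replicates: (140.05 + 141.39 + 145.40 + 141.19 + 142.26 + 141.00 + 137.96) / 7 = 989.2500 / 7 = 141.3214
Sum of squared deviations: (−1.2714)² + (+0.0686)² + (+4.0786)² + (−0.1314)² + (+0.9386)² + (−0.3214)² + (−3.3614)² = 30.5567
Variance = 30.5567 / 6 = 5.0928
SE* = √5.0928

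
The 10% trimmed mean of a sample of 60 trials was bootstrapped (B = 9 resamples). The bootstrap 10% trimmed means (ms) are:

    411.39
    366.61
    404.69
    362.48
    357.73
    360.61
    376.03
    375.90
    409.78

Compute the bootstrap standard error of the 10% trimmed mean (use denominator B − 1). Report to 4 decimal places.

SE* = 21.9929

Bootstrap SE is the standard deviation of the 9 replicate 10% trimmed means.
Mean of replicates: (411.39 + 366.61 + 404.69 + 362.48 + 357.73 + 360.61 + 376.03 + 375.90 + 409.78) / 9 = 3425.22000 / 9 = 380.58000
Sum of squared deviations: (+30.81000)² + (−13.97000)² + (+24.11000)² + (−18.10000)² + (−22.85000)² + (−19.97000)² + (−4.55000)² + (−4.68000)² + (+29.20000)² = 3869.48740
Variance = 3869.48740 / 8 = 483.68592
SE* = √483.68592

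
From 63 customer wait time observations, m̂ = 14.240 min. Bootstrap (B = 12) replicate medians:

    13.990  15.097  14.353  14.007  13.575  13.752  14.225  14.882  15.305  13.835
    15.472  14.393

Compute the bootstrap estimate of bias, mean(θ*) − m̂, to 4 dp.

mean(θ*) = (13.990 + 15.097 + 14.353 + 14.007 + 13.575 + 13.752 + 14.225 + 14.882 + 15.305 + 13.835 + 15.472 + 14.393) / 12 = 14.40717
bias = 14.40717 − 14.240

bias = +0.1672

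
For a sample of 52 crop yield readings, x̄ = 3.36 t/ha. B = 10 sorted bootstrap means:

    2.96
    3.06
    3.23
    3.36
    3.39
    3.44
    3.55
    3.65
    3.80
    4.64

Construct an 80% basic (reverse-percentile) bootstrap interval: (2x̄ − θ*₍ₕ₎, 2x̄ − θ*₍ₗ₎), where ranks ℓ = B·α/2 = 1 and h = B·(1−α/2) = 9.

(2.92, 3.76)

Percentile endpoints at ranks 1 and 9: θ*₍1₎ = 2.96, θ*₍9₎ = 3.80.
Basic interval reflects these around x̄:
  lower = 2 × 3.36 − 3.80 = 2.92
  upper = 2 × 3.36 − 2.96 = 3.76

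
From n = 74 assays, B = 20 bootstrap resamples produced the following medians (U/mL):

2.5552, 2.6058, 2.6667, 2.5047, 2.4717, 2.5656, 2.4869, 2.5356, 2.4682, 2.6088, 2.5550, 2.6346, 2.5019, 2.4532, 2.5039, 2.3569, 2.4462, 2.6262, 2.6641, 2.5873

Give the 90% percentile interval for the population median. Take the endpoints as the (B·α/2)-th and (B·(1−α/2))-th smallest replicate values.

Sorted replicates: 2.3569, 2.4462, 2.4532, 2.4682, 2.4717, 2.4869, 2.5019, 2.5039, 2.5047, 2.5356, 2.5550, 2.5552, 2.5656, 2.5873, 2.6058, 2.6088, 2.6262, 2.6346, 2.6641, 2.6667
α = 0.10; lower rank = 20 × 0.050 = 1; upper rank = 20 × 0.950 = 19.
The 1st smallest replicate is 2.3569; the 19th is 2.6641.

(2.3569, 2.6641)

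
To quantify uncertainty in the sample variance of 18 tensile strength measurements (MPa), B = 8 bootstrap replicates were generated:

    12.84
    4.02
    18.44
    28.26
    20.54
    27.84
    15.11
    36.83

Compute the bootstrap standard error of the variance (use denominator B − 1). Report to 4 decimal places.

SE* = 10.3117

Bootstrap SE is the standard deviation of the 8 replicate variances.
Mean of replicates: (12.84 + 4.02 + 18.44 + 28.26 + 20.54 + 27.84 + 15.11 + 36.83) / 8 = 163.88000 / 8 = 20.48500
Sum of squared deviations: (−7.64500)² + (−16.46500)² + (−2.04500)² + (+7.77500)² + (+0.05500)² + (+7.35500)² + (−5.37500)² + (+16.34500)² = 744.32360
Variance = 744.32360 / 7 = 106.33194
SE* = √106.33194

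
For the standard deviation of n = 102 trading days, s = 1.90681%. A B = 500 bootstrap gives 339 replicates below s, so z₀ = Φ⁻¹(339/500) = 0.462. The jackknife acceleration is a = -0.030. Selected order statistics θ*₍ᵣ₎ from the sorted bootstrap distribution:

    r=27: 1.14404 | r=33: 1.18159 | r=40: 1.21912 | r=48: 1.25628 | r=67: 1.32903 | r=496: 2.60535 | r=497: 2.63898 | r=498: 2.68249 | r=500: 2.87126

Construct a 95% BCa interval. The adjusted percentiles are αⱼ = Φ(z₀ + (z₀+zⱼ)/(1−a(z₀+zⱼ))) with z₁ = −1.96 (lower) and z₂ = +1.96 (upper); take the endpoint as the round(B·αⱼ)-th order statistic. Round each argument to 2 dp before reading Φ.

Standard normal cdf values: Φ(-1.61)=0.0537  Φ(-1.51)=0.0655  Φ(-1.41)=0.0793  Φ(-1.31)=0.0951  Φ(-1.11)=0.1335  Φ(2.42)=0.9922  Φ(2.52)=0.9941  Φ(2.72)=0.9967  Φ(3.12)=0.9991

(1.32903, 2.68249)

Lower: z₀ + z₁ = 0.462 + (-1.960) = -1.498; 1 − a(z₀+z₁) = 1 − (-0.030)(-1.498) = 0.9551; argument = 0.462 + (-1.498)/0.9551 = -1.1065 → -1.11.
α₁ = Φ(-1.11) = 0.1335; rank = round(500 × 0.1335) = 67; θ*₍67₎ = 1.32903.
Upper: z₀ + z₂ = 2.422; 1 − a(z₀+z₂) = 1.0727; argument = 2.7199 → 2.72; α₂ = 0.9967; rank = 498; θ*₍498₎ = 2.68249.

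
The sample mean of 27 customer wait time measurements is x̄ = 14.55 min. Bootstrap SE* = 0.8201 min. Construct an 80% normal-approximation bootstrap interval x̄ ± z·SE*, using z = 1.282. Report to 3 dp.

Margin = 1.282 × 0.8201 = 1.0514
Interval: 14.55 ± 1.0514

(13.499, 15.601)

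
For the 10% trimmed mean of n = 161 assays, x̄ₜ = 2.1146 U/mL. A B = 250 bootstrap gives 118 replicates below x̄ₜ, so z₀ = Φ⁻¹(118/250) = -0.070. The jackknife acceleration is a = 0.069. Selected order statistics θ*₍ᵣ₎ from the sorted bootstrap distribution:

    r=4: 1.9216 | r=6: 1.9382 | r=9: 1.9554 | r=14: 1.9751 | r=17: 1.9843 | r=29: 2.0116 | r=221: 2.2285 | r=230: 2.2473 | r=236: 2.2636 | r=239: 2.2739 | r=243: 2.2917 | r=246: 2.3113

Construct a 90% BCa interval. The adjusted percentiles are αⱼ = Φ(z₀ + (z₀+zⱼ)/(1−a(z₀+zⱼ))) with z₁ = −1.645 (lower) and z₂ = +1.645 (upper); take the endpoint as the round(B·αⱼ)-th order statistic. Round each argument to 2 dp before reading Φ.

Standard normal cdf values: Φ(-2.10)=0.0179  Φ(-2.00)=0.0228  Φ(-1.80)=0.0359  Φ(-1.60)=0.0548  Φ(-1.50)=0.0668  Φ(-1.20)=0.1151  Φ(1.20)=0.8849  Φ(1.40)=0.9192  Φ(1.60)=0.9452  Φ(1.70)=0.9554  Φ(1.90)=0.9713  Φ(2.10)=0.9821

(1.9751, 2.2739)

Lower: z₀ + z₁ = -0.070 + (-1.645) = -1.715; 1 − a(z₀+z₁) = 1 − (0.069)(-1.715) = 1.1183; argument = -0.070 + (-1.715)/1.1183 = -1.6035 → -1.60.
α₁ = Φ(-1.60) = 0.0548; rank = round(250 × 0.0548) = 14; θ*₍14₎ = 1.9751.
Upper: z₀ + z₂ = 1.575; 1 − a(z₀+z₂) = 0.8913; argument = 1.6970 → 1.70; α₂ = 0.9554; rank = 239; θ*₍239₎ = 2.2739.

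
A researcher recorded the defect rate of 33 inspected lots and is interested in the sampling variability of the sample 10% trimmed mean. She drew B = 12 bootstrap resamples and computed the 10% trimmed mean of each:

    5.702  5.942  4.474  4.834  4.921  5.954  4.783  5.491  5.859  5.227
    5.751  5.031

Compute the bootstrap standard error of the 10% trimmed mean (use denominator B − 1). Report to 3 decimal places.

SE* = 0.516

Bootstrap SE is the standard deviation of the 12 replicate 10% trimmed means.
Mean of replicates: (5.702 + 5.942 + 4.474 + 4.834 + 4.921 + 5.954 + 4.783 + 5.491 + 5.859 + 5.227 + 5.751 + 5.031) / 12 = 63.9690 / 12 = 5.3308
Sum of squared deviations: (+0.3712)² + (+0.6113)² + (−0.8567)² + (−0.4968)² + (−0.4097)² + (+0.6232)² + (−0.5477)² + (+0.1602)² + (+0.5282)² + (−0.1037)² + (+0.4203)² + (−0.2998)² = 2.9306
Variance = 2.9306 / 11 = 0.2664
SE* = √0.2664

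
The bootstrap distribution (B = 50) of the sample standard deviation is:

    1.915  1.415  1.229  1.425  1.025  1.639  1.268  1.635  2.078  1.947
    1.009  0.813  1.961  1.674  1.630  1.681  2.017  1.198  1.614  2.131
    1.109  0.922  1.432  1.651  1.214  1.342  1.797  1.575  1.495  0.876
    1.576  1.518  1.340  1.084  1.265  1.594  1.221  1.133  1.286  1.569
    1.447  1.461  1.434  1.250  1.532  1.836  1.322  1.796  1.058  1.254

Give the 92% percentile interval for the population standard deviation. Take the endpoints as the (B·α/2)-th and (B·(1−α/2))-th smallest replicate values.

Sorted replicates: 0.813, 0.876, 0.922, 1.009, 1.025, 1.058, 1.084, 1.109, 1.133, 1.198, 1.214, 1.221, 1.229, 1.250, 1.254, 1.265, 1.268, 1.286, 1.322, 1.340, 1.342, 1.415, 1.425, 1.432, 1.434, 1.447, 1.461, 1.495, 1.518, 1.532, 1.569, 1.575, 1.576, 1.594, 1.614, 1.630, 1.635, 1.639, 1.651, 1.674, 1.681, 1.796, 1.797, 1.836, 1.915, 1.947, 1.961, 2.017, 2.078, 2.131
α = 0.08; lower rank = 50 × 0.040 = 2; upper rank = 50 × 0.960 = 48.
The 2nd smallest replicate is 0.876; the 48th is 2.017.

(0.876, 2.017)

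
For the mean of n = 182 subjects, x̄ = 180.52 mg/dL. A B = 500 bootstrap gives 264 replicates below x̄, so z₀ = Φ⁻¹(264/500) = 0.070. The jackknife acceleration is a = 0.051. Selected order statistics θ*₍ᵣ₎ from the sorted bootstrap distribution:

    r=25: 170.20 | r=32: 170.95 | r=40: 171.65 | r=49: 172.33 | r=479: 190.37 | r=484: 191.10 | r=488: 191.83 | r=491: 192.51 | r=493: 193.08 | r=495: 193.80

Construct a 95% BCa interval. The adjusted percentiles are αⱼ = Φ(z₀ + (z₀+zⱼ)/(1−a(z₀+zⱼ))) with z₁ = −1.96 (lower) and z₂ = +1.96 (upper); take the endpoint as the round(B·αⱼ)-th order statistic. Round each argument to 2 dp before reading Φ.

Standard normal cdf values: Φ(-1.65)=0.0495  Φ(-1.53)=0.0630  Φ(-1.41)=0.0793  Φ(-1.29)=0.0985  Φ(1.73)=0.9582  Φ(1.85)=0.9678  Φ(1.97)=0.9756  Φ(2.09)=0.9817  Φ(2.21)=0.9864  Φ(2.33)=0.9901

(170.20, 193.80)

Lower: z₀ + z₁ = 0.070 + (-1.960) = -1.890; 1 − a(z₀+z₁) = 1 − (0.051)(-1.890) = 1.0964; argument = 0.070 + (-1.890)/1.0964 = -1.6538 → -1.65.
α₁ = Φ(-1.65) = 0.0495; rank = round(500 × 0.0495) = 25; θ*₍25₎ = 170.20.
Upper: z₀ + z₂ = 2.030; 1 − a(z₀+z₂) = 0.8965; argument = 2.3344 → 2.33; α₂ = 0.9901; rank = 495; θ*₍495₎ = 193.80.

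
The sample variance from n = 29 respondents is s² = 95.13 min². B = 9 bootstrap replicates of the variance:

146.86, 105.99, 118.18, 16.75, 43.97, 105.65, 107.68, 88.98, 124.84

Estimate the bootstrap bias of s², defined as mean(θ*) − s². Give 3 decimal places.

bias = +0.303

mean(θ*) = (146.86 + 105.99 + 118.18 + 16.75 + 43.97 + 105.65 + 107.68 + 88.98 + 124.84) / 9 = 95.4333
bias = 95.4333 − 95.13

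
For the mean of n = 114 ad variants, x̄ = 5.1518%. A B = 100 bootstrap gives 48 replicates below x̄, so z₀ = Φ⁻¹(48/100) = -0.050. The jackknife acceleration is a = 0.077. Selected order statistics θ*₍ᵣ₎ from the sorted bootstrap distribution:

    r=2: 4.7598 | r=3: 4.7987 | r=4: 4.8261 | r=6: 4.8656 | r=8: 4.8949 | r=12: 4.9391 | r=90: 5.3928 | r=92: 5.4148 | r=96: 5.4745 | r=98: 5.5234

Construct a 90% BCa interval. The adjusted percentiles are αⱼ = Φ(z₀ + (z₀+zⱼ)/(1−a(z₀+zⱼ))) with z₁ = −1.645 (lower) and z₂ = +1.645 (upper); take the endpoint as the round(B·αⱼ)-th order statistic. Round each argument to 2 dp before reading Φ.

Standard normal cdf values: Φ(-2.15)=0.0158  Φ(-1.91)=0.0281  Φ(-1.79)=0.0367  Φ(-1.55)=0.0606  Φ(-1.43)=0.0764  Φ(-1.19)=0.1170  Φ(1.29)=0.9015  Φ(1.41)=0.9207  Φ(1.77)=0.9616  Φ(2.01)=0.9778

(4.8656, 5.4745)

Lower: z₀ + z₁ = -0.050 + (-1.645) = -1.695; 1 − a(z₀+z₁) = 1 − (0.077)(-1.695) = 1.1305; argument = -0.050 + (-1.695)/1.1305 = -1.5493 → -1.55.
α₁ = Φ(-1.55) = 0.0606; rank = round(100 × 0.0606) = 6; θ*₍6₎ = 4.8656.
Upper: z₀ + z₂ = 1.595; 1 − a(z₀+z₂) = 0.8772; argument = 1.7683 → 1.77; α₂ = 0.9616; rank = 96; θ*₍96₎ = 5.4745.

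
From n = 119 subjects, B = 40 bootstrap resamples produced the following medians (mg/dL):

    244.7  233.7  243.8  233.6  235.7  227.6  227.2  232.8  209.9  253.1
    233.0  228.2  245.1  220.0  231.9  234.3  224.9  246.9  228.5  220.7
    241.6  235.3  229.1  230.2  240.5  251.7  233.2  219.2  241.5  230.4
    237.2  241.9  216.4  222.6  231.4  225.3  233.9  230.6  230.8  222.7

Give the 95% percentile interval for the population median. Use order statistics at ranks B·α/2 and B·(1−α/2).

(209.9, 251.7)

Sorted replicates: 209.9, 216.4, 219.2, 220.0, 220.7, 222.6, 222.7, 224.9, 225.3, 227.2, 227.6, 228.2, 228.5, 229.1, 230.2, 230.4, 230.6, 230.8, 231.4, 231.9, 232.8, 233.0, 233.2, 233.6, 233.7, 233.9, 234.3, 235.3, 235.7, 237.2, 240.5, 241.5, 241.6, 241.9, 243.8, 244.7, 245.1, 246.9, 251.7, 253.1
α = 0.05; lower rank = 40 × 0.025 = 1; upper rank = 40 × 0.975 = 39.
The 1st smallest replicate is 209.9; the 39th is 251.7.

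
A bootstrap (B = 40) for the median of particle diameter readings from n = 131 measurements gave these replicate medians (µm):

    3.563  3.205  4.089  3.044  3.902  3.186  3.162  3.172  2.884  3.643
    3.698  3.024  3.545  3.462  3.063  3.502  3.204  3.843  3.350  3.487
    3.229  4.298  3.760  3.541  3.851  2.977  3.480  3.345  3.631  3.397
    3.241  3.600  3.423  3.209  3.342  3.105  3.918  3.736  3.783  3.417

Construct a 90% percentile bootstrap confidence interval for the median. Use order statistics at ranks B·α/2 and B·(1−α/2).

Sorted replicates: 2.884, 2.977, 3.024, 3.044, 3.063, 3.105, 3.162, 3.172, 3.186, 3.204, 3.205, 3.209, 3.229, 3.241, 3.342, 3.345, 3.350, 3.397, 3.417, 3.423, 3.462, 3.480, 3.487, 3.502, 3.541, 3.545, 3.563, 3.600, 3.631, 3.643, 3.698, 3.736, 3.760, 3.783, 3.843, 3.851, 3.902, 3.918, 4.089, 4.298
α = 0.10; lower rank = 40 × 0.050 = 2; upper rank = 40 × 0.950 = 38.
The 2nd smallest replicate is 2.977; the 38th is 3.918.

(2.977, 3.918)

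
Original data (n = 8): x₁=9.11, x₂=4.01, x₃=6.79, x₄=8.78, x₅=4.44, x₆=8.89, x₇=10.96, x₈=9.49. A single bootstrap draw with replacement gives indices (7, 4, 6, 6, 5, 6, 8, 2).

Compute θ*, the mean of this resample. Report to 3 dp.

Resample values: 10.96, 8.78, 8.89, 8.89, 4.44, 8.89, 9.49, 4.01.
Mean = (10.96 + 8.78 + 8.89 + 8.89 + 4.44 + 8.89 + 9.49 + 4.01) / 8 = 64.350 / 8 = 8.044

θ* = 8.044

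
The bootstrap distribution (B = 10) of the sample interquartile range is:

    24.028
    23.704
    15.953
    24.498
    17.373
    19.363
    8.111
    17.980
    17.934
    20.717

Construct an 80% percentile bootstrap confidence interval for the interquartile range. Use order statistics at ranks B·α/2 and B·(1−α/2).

(8.111, 24.028)

Sorted replicates: 8.111, 15.953, 17.373, 17.934, 17.980, 19.363, 20.717, 23.704, 24.028, 24.498
α = 0.20; lower rank = 10 × 0.100 = 1; upper rank = 10 × 0.900 = 9.
The 1st smallest replicate is 8.111; the 9th is 24.028.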